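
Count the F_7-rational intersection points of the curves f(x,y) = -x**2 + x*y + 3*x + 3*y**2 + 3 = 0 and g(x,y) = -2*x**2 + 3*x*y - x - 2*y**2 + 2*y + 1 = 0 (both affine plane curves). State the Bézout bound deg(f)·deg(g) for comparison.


Common zeros: {(5, 3)}; count = 1; Bézout bound = 4.

deg(f) = 2, deg(g) = 2, so Bézout bound = 4.
Scan x ∈ F_7. For each x, list the y ∈ F_7 with f(x, y) ≡ 0 and those with g(x, y) ≡ 0 (mod 7); the common zeros in that column are the intersection.
  x = 0: f ≡ 0 at y ∈ ∅; g ≡ 0 at y ∈ ∅; common: ∅.
  x = 1: f ≡ 0 at y ∈ {3, 6}; g ≡ 0 at y ∈ {2, 4}; common: ∅.
  x = 2: f ≡ 0 at y ∈ {2}; g ≡ 0 at y ∈ ∅; common: ∅.
  x = 3: f ≡ 0 at y ∈ {2, 4}; g ≡ 0 at y ∈ ∅; common: ∅.
  x = 4: f ≡ 0 at y ∈ {4}; g ≡ 0 at y ∈ {0}; common: ∅.
  x = 5: f ≡ 0 at y ∈ {0, 3}; g ≡ 0 at y ∈ {2, 3}; common: {3}.
  x = 6: f ≡ 0 at y ∈ ∅; g ≡ 0 at y ∈ {0, 3}; common: ∅.
Collecting: common zeros = {(5, 3)}, so the count is 1.
Comparison with the Bézout bound: 1 ≤ 4 = deg(f)·deg(g), as expected for curves with no common component (the affine F_7-count falls short of the bound because intersections may lie at infinity, over extension fields, or carry multiplicity).


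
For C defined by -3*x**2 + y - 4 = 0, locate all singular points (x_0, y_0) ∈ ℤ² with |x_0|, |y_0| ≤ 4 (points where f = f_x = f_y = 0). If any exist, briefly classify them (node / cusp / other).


No singular points in the scanned grid; C is smooth there.

Compute partial derivatives:
  f_x = -6*x.
  f_y = 1.
f_y = 1 is a nonzero constant, so f_y never vanishes: no point (x, y) can satisfy f = f_x = f_y = 0. In particular no (x, y) ∈ {−4, ..., 4}² is singular; the curve is smooth.


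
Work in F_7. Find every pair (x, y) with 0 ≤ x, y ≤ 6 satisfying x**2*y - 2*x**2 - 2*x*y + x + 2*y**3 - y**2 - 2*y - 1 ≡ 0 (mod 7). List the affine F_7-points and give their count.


Affine F_7-points: {(0, 2), (1, 4), (2, 0), (3, 1), (6, 4)}; count = 5.

For each of the 49 pairs (x, y) ∈ F_7², evaluate f(x, y) mod 7. Record the zeros.
  x = 0: [0↦6, 1↦5, 2↦0, 3↦3, 4↦5, 5↦4, 6↦5]  zeros at y ∈ {2}
  x = 1: [0↦5, 1↦3, 2↦4, 3↦6, 4↦0, 5↦5, 6↦5]  zeros at y ∈ {4}
  x = 2: [0↦0, 1↦6, 2↦1, 3↦4, 4↦6, 5↦5, 6↦6]  zeros at y ∈ {0}
  x = 3: [0↦5, 1↦0, 2↦5, 3↦4, 4↦2, 5↦4, 6↦1]  zeros at y ∈ {1}
  x = 4: [0↦6, 1↦6, 2↦2, 3↦6, 4↦2, 5↦2, 6↦4]  zeros at y ∈ ∅
  x = 5: [0↦3, 1↦3, 2↦6, 3↦3, 4↦6, 5↦6, 6↦1]  zeros at y ∈ ∅
  x = 6: [0↦3, 1↦5, 2↦3, 3↦2, 4↦0, 5↦2, 6↦6]  zeros at y ∈ {4}
Collecting zeros: affine points = {(0, 2), (1, 4), (2, 0), (3, 1), (6, 4)}.
Total count |C(F_7)_aff| = 5.


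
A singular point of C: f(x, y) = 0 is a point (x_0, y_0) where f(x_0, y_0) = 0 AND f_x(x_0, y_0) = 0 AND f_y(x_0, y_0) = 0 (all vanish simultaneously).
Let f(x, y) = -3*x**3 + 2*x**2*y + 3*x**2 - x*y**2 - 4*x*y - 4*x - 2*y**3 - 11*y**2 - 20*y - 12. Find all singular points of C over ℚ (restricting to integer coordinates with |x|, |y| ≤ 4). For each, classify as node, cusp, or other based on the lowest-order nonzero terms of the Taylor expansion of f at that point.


Singular points: {(0, -2)}; classification: node.

Compute partial derivatives:
  f_x = -9*x**2 + 4*x*y + 6*x - y**2 - 4*y - 4.
  f_y = 2*x**2 - 2*x*y - 4*x - 6*y**2 - 22*y - 20.
Scan x_0 ∈ {−4, ..., 4}. For each x_0, f_y(x_0, y) is a polynomial in y; find its integer roots y ∈ {−4, ..., 4}, then test f_x and f at those candidates.
  x = -4: f_y(-4, y) = -6*y**2 - 14*y + 28; no integer root y with |y| ≤ 4.
  x = -3: f_y(-3, y) = -6*y**2 - 16*y + 10; no integer root y with |y| ≤ 4.
  x = -2: f_y(-2, y) = -6*y**2 - 18*y - 4; no integer root y with |y| ≤ 4.
  x = -1: f_y(-1, y) = -6*y**2 - 20*y - 14; vanishes at y ∈ {-1}. (-1, -1): f_x = -12 ≠ 0.
  x = 0: f_y(0, y) = -6*y**2 - 22*y - 20; vanishes at y ∈ {-2}. (0, -2): f_x = 0, f = 0 — SINGULAR.
  x = 1: f_y(1, y) = -6*y**2 - 24*y - 22; no integer root y with |y| ≤ 4.
  x = 2: f_y(2, y) = -6*y**2 - 26*y - 20; vanishes at y ∈ {-1}. (2, -1): f_x = -33 ≠ 0.
  x = 3: f_y(3, y) = -6*y**2 - 28*y - 14; no integer root y with |y| ≤ 4.
  x = 4: f_y(4, y) = -6*y**2 - 30*y - 4; no integer root y with |y| ≤ 4.
Only singular point on the grid: (0, -2).
Classify: substitute x = 0 + u, y = -2 + v and expand: f = -3*u**3 + 2*u**2*v - u**2 - u*v**2 - 2*v**3 + v**2.
No constant or linear terms (consistent with a singular point). Quadratic part: -u**2 + v**2. Cubic part: -3*u**3 + 2*u**2*v - u*v**2 - 2*v**3.
The quadratic part v**2 - u**2 = (v − u)(v + u) splits into two distinct linear factors, so there are two distinct tangent lines y − -2 = ±(x − 0) — this is a node (ordinary double point).
Classification: node.


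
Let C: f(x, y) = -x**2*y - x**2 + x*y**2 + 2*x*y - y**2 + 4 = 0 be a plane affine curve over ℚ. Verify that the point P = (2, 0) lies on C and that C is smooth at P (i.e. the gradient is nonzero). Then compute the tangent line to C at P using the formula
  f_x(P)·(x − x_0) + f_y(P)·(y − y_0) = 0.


Tangent line at P: 8 - 4*x = 0.

Step 1: f(2, 0) = 0, so P lies on C.
Step 2: partial derivatives
  f_x(x, y) = -2*x*y - 2*x + y**2 + 2*y, f_y(x, y) = -x**2 + 2*x*y + 2*x - 2*y.
  f_x(P) = -4, f_y(P) = 0 (gradient nonzero, so P is smooth).
Step 3: tangent line at P: -4·(x − 2) + 0·(y − 0) = 0.
Expanding: 8 - 4*x = 0.


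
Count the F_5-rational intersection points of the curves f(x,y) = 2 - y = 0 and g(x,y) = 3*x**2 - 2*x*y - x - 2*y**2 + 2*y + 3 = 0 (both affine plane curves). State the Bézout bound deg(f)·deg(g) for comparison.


Common zeros: ∅; count = 0; Bézout bound = 2.

deg(f) = 1, deg(g) = 2, so Bézout bound = 2.
Scan x ∈ F_5. For each x, list the y ∈ F_5 with f(x, y) ≡ 0 and those with g(x, y) ≡ 0 (mod 5); the common zeros in that column are the intersection.
  x = 0: f ≡ 0 at y ∈ {2}; g ≡ 0 at y ∈ ∅; common: ∅.
  x = 1: f ≡ 0 at y ∈ {2}; g ≡ 0 at y ∈ {0}; common: ∅.
  x = 2: f ≡ 0 at y ∈ {2}; g ≡ 0 at y ∈ ∅; common: ∅.
  x = 3: f ≡ 0 at y ∈ {2}; g ≡ 0 at y ∈ ∅; common: ∅.
  x = 4: f ≡ 0 at y ∈ {2}; g ≡ 0 at y ∈ ∅; common: ∅.
Collecting: common zeros = ∅, so the count is 0.
Comparison with the Bézout bound: 0 ≤ 2 = deg(f)·deg(g), as expected for curves with no common component (the affine F_5-count falls short of the bound because intersections may lie at infinity, over extension fields, or carry multiplicity).


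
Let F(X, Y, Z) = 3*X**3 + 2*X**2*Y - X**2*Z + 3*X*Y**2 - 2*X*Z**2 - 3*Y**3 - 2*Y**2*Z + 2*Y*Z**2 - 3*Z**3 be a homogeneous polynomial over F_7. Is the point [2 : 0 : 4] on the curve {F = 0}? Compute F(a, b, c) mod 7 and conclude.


F(2,0,4) ≡ 4 (mod 7); P is NOT on the curve.

Evaluate F(2, 0, 4) term-by-term (mod 7).
  3*X**3 ↦ 3·8·1·1 = 24
  2*X**2*Y ↦ 2·4·0·1 = 0
  -X**2*Z ↦ -1·4·1·4 = -16
  3*X*Y**2 ↦ 3·2·0·1 = 0
  -2*X*Z**2 ↦ -2·2·1·16 = -64
  -3*Y**3 ↦ -3·1·0·1 = 0
  -2*Y**2*Z ↦ -2·1·0·4 = 0
  2*Y*Z**2 ↦ 2·1·0·16 = 0
  -3*Z**3 ↦ -3·1·1·64 = -192
Sum: F(2, 0, 4) = (24) + (0) + (-16) + (0) + (-64) + (0) + (0) + (0) + (-192) = -248.
Reducing mod 7: -248 ≡ 4 (mod 7).
Since F(a, b, c) ≡ 4 ≠ 0 (mod 7), P does NOT lie on the curve.


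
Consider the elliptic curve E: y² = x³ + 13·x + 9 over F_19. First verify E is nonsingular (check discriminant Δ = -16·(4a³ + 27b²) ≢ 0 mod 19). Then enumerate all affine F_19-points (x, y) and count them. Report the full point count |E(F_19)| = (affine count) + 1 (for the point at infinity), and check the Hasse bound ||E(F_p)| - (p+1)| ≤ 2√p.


Affine points = {(0, 3), (0, 16), (1, 2), (1, 17), (2, 9), (2, 10), (4, 7), (4, 12), (5, 3), (5, 16), (7, 5), (7, 14), (8, 6), (8, 13), (9, 0), (11, 1), (11, 18), (13, 0), (14, 3), (14, 16), (15, 8), (15, 11), (16, 0)}; affine count = 23; |E(F_19)| = 24.

Discriminant check: Δ ∝ 4a³ + 27b² = 4·13³ + 27·9² = 4·2197 + 27·81 ≡ 12 (mod 19). Nonzero ⇒ E is nonsingular.
For each x ∈ F_19, compute rhs = x³ + 13·x + 9 mod 19, then count y ∈ F_19 with y² ≡ rhs.
  x = 0: rhs = 9, matching y values: 3, 16 (2 points).
  x = 1: rhs = 4, matching y values: 2, 17 (2 points).
  x = 2: rhs = 5, matching y values: 9, 10 (2 points).
  x = 3: rhs = 18, matching y values: none (0 points).
  x = 4: rhs = 11, matching y values: 7, 12 (2 points).
  x = 5: rhs = 9, matching y values: 3, 16 (2 points).
  x = 6: rhs = 18, matching y values: none (0 points).
  x = 7: rhs = 6, matching y values: 5, 14 (2 points).
  x = 8: rhs = 17, matching y values: 6, 13 (2 points).
  x = 9: rhs = 0, matching y values: 0 (1 points).
  x = 10: rhs = 18, matching y values: none (0 points).
  x = 11: rhs = 1, matching y values: 1, 18 (2 points).
  x = 12: rhs = 12, matching y values: none (0 points).
  x = 13: rhs = 0, matching y values: 0 (1 points).
  x = 14: rhs = 9, matching y values: 3, 16 (2 points).
  x = 15: rhs = 7, matching y values: 8, 11 (2 points).
  x = 16: rhs = 0, matching y values: 0 (1 points).
  x = 17: rhs = 13, matching y values: none (0 points).
  x = 18: rhs = 14, matching y values: none (0 points).
Total affine count: 23.
Full point count |E(F_19)| = 23 + 1 = 24.
Hasse bound: |24 − (19+1)| = |4| = 4 ≤ 2√19 ≈ 8.7178 ✓.


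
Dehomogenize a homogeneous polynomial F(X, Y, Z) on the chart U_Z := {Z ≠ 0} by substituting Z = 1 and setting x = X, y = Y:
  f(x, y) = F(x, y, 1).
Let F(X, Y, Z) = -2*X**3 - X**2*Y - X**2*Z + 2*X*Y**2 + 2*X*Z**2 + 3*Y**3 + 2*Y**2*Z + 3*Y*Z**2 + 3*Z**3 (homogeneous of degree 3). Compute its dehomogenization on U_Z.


f(x, y) = -2*x**3 - x**2*y - x**2 + 2*x*y**2 + 2*x + 3*y**3 + 2*y**2 + 3*y + 3

On U_Z we set Z = 1. Each monomial c·X^i·Y^j·Z^k in F becomes c·x^i·y^j·1^k = c·x^i·y^j.
Substituting Z = 1: F(X, Y, 1) = -2*x**3 - x**2*y - x**2 + 2*x*y**2 + 2*x + 3*y**3 + 2*y**2 + 3*y + 3.
Note: deg(f) ≤ deg(F) = 3; strict inequality happens when F is divisible by Z (lost terms).


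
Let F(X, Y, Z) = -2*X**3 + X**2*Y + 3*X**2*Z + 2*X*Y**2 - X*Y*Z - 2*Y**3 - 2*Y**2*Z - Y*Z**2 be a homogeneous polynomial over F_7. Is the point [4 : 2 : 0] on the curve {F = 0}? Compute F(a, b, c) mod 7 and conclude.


F(4,2,0) ≡ 4 (mod 7); P is NOT on the curve.

Evaluate F(4, 2, 0) term-by-term (mod 7).
  -2*X**3 ↦ -2·64·1·1 = -128
  X**2*Y ↦ 1·16·2·1 = 32
  3*X**2*Z ↦ 3·16·1·0 = 0
  2*X*Y**2 ↦ 2·4·4·1 = 32
  -X*Y*Z ↦ -1·4·2·0 = 0
  -2*Y**3 ↦ -2·1·8·1 = -16
  -2*Y**2*Z ↦ -2·1·4·0 = 0
  -Y*Z**2 ↦ -1·1·2·0 = 0
Sum: F(4, 2, 0) = (-128) + (32) + (0) + (32) + (0) + (-16) + (0) + (0) = -80.
Reducing mod 7: -80 ≡ 4 (mod 7).
Since F(a, b, c) ≡ 4 ≠ 0 (mod 7), P does NOT lie on the curve.


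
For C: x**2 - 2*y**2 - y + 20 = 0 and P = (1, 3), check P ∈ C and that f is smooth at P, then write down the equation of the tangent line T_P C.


Tangent line at P: 2*x - 13*y + 37 = 0.

Step 1: f(1, 3) = 0, so P lies on C.
Step 2: partial derivatives
  f_x(x, y) = 2*x, f_y(x, y) = -4*y - 1.
  f_x(P) = 2, f_y(P) = -13 (gradient nonzero, so P is smooth).
Step 3: tangent line at P: 2·(x − 1) + -13·(y − 3) = 0.
Expanding: 2*x - 13*y + 37 = 0.


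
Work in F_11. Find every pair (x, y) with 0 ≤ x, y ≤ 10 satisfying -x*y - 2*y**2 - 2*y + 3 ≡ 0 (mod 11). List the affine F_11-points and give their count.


Affine F_11-points: {(1, 2), (3, 6), (3, 8), (4, 3), (4, 5), (6, 9), (8, 7), (8, 10), (10, 1), (10, 4)}; count = 10.

For each of the 121 pairs (x, y) ∈ F_11², evaluate f(x, y) mod 11. Record the zeros.
  x = 0: [0↦3, 1↦10, 2↦2, 3↦1, 4↦7, 5↦9, 6↦7, 7↦1, 8↦2, 9↦10, 10↦3]  zeros at y ∈ ∅
  x = 1: [0↦3, 1↦9, 2↦0, 3↦9, 4↦3, 5↦4, 6↦1, 7↦5, 8↦5, 9↦1, 10↦4]  zeros at y ∈ {2}
  x = 2: [0↦3, 1↦8, 2↦9, 3↦6, 4↦10, 5↦10, 6↦6, 7↦9, 8↦8, 9↦3, 10↦5]  zeros at y ∈ ∅
  x = 3: [0↦3, 1↦7, 2↦7, 3↦3, 4↦6, 5↦5, 6↦0, 7↦2, 8↦0, 9↦5, 10↦6]  zeros at y ∈ {6, 8}
  x = 4: [0↦3, 1↦6, 2↦5, 3↦0, 4↦2, 5↦0, 6↦5, 7↦6, 8↦3, 9↦7, 10↦7]  zeros at y ∈ {3, 5}
  x = 5: [0↦3, 1↦5, 2↦3, 3↦8, 4↦9, 5↦6, 6↦10, 7↦10, 8↦6, 9↦9, 10↦8]  zeros at y ∈ ∅
  x = 6: [0↦3, 1↦4, 2↦1, 3↦5, 4↦5, 5↦1, 6↦4, 7↦3, 8↦9, 9↦0, 10↦9]  zeros at y ∈ {9}
  x = 7: [0↦3, 1↦3, 2↦10, 3↦2, 4↦1, 5↦7, 6↦9, 7↦7, 8↦1, 9↦2, 10↦10]  zeros at y ∈ ∅
  x = 8: [0↦3, 1↦2, 2↦8, 3↦10, 4↦8, 5↦2, 6↦3, 7↦0, 8↦4, 9↦4, 10↦0]  zeros at y ∈ {7, 10}
  x = 9: [0↦3, 1↦1, 2↦6, 3↦7, 4↦4, 5↦8, 6↦8, 7↦4, 8↦7, 9↦6, 10↦1]  zeros at y ∈ ∅
  x = 10: [0↦3, 1↦0, 2↦4, 3↦4, 4↦0, 5↦3, 6↦2, 7↦8, 8↦10, 9↦8, 10↦2]  zeros at y ∈ {1, 4}
Collecting zeros: affine points = {(1, 2), (3, 6), (3, 8), (4, 3), (4, 5), (6, 9), (8, 7), (8, 10), (10, 1), (10, 4)}.
Total count |C(F_11)_aff| = 10.


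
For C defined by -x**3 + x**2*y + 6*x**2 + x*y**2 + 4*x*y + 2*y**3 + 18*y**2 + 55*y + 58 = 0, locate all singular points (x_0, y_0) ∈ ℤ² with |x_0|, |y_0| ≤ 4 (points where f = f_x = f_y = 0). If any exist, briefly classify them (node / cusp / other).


Singular points: {(1, -3)}; classification: cusp.

Compute partial derivatives:
  f_x = -3*x**2 + 2*x*y + 12*x + y**2 + 4*y.
  f_y = x**2 + 2*x*y + 4*x + 6*y**2 + 36*y + 55.
Scan x_0 ∈ {−4, ..., 4}. For each x_0, f_y(x_0, y) is a polynomial in y; find its integer roots y ∈ {−4, ..., 4}, then test f_x and f at those candidates.
  x = -4: f_y(-4, y) = 6*y**2 + 28*y + 55; no integer root y with |y| ≤ 4.
  x = -3: f_y(-3, y) = 6*y**2 + 30*y + 52; no integer root y with |y| ≤ 4.
  x = -2: f_y(-2, y) = 6*y**2 + 32*y + 51; no integer root y with |y| ≤ 4.
  x = -1: f_y(-1, y) = 6*y**2 + 34*y + 52; no integer root y with |y| ≤ 4.
  x = 0: f_y(0, y) = 6*y**2 + 36*y + 55; no integer root y with |y| ≤ 4.
  x = 1: f_y(1, y) = 6*y**2 + 38*y + 60; vanishes at y ∈ {-3}. (1, -3): f_x = 0, f = 0 — SINGULAR.
  x = 2: f_y(2, y) = 6*y**2 + 40*y + 67; no integer root y with |y| ≤ 4.
  x = 3: f_y(3, y) = 6*y**2 + 42*y + 76; no integer root y with |y| ≤ 4.
  x = 4: f_y(4, y) = 6*y**2 + 44*y + 87; no integer root y with |y| ≤ 4.
Only singular point on the grid: (1, -3).
Classify: substitute x = 1 + u, y = -3 + v and expand: f = -u**3 + u**2*v + u*v**2 + 2*v**3 + v**2.
No constant or linear terms (consistent with a singular point). Quadratic part: v**2. Cubic part: -u**3 + u**2*v + u*v**2 + 2*v**3.
The quadratic part v**2 is a perfect square, so there is a single (double) tangent line v = 0, i.e. y = -3. Restricting the cubic part to that line (v = 0) leaves -u**3 ≠ 0, so f is not divisible by v and the branch is v² ≈ u**3 to lowest order — this is a cusp.
Classification: cusp.


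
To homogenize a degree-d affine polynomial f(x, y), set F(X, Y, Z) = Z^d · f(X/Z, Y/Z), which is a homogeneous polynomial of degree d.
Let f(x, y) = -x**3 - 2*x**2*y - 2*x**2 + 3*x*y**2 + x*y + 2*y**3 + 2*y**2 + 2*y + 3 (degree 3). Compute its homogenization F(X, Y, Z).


F(X, Y, Z) = -X**3 - 2*X**2*Y - 2*X**2*Z + 3*X*Y**2 + X*Y*Z + 2*Y**3 + 2*Y**2*Z + 2*Y*Z**2 + 3*Z**3

deg(f) = 3.
Substitute x = X/Z, y = Y/Z into f, then multiply by Z^3.
  monomial -1·x^3·y^0 ↦ -1·X^3·Y^0·Z^0.
  monomial -2·x^2·y^1 ↦ -2·X^2·Y^1·Z^0.
  monomial -2·x^2·y^0 ↦ -2·X^2·Y^0·Z^1.
  monomial 3·x^1·y^2 ↦ 3·X^1·Y^2·Z^0.
  monomial 1·x^1·y^1 ↦ 1·X^1·Y^1·Z^1.
  monomial 2·x^0·y^3 ↦ 2·X^0·Y^3·Z^0.
  monomial 2·x^0·y^2 ↦ 2·X^0·Y^2·Z^1.
  monomial 2·x^0·y^1 ↦ 2·X^0·Y^1·Z^2.
  monomial 3·x^0·y^0 ↦ 3·X^0·Y^0·Z^3.
Collecting: F(X, Y, Z) = -X**3 - 2*X**2*Y - 2*X**2*Z + 3*X*Y**2 + X*Y*Z + 2*Y**3 + 2*Y**2*Z + 2*Y*Z**2 + 3*Z**3.


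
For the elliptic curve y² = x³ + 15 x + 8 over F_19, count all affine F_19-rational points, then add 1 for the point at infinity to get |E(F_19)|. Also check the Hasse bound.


Affine points = {(1, 9), (1, 10), (3, 2), (3, 17), (7, 0), (9, 6), (9, 13), (12, 4), (12, 15), (13, 5), (13, 14), (14, 6), (14, 13), (15, 6), (15, 13), (18, 7), (18, 12)}; affine count = 17; |E(F_19)| = 18.

Discriminant check: Δ ∝ 4a³ + 27b² = 4·15³ + 27·8² = 4·3375 + 27·64 ≡ 9 (mod 19). Nonzero ⇒ E is nonsingular.
For each x ∈ F_19, compute rhs = x³ + 15·x + 8 mod 19, then count y ∈ F_19 with y² ≡ rhs.
  x = 0: rhs = 8, matching y values: none (0 points).
  x = 1: rhs = 5, matching y values: 9, 10 (2 points).
  x = 2: rhs = 8, matching y values: none (0 points).
  x = 3: rhs = 4, matching y values: 2, 17 (2 points).
  x = 4: rhs = 18, matching y values: none (0 points).
  x = 5: rhs = 18, matching y values: none (0 points).
  x = 6: rhs = 10, matching y values: none (0 points).
  x = 7: rhs = 0, matching y values: 0 (1 points).
  x = 8: rhs = 13, matching y values: none (0 points).
  x = 9: rhs = 17, matching y values: 6, 13 (2 points).
  x = 10: rhs = 18, matching y values: none (0 points).
  x = 11: rhs = 3, matching y values: none (0 points).
  x = 12: rhs = 16, matching y values: 4, 15 (2 points).
  x = 13: rhs = 6, matching y values: 5, 14 (2 points).
  x = 14: rhs = 17, matching y values: 6, 13 (2 points).
  x = 15: rhs = 17, matching y values: 6, 13 (2 points).
  x = 16: rhs = 12, matching y values: none (0 points).
  x = 17: rhs = 8, matching y values: none (0 points).
  x = 18: rhs = 11, matching y values: 7, 12 (2 points).
Total affine count: 17.
Full point count |E(F_19)| = 17 + 1 = 18.
Hasse bound: |18 − (19+1)| = |-2| = 2 ≤ 2√19 ≈ 8.7178 ✓.


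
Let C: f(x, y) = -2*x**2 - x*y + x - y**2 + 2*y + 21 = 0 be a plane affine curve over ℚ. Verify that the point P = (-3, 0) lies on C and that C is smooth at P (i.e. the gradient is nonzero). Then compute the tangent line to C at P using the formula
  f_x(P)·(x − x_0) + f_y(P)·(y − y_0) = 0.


Tangent line at P: 13*x + 5*y + 39 = 0.

Step 1: f(-3, 0) = 0, so P lies on C.
Step 2: partial derivatives
  f_x(x, y) = -4*x - y + 1, f_y(x, y) = -x - 2*y + 2.
  f_x(P) = 13, f_y(P) = 5 (gradient nonzero, so P is smooth).
Step 3: tangent line at P: 13·(x − -3) + 5·(y − 0) = 0.
Expanding: 13*x + 5*y + 39 = 0.


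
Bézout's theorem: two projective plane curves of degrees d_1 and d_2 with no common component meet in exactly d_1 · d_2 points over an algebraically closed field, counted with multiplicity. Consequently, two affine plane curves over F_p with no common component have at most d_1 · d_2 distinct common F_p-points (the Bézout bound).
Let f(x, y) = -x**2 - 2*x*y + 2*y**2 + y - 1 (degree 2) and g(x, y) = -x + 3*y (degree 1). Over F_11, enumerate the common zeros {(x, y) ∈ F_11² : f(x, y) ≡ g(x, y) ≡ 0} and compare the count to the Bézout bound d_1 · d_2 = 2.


Common zeros: {(2, 8), (5, 9)}; count = 2; Bézout bound = 2.

deg(f) = 2, deg(g) = 1, so Bézout bound = 2.
Scan x ∈ F_11. For each x, list the y ∈ F_11 with f(x, y) ≡ 0 and those with g(x, y) ≡ 0 (mod 11); the common zeros in that column are the intersection.
  x = 0: f ≡ 0 at y ∈ {6, 10}; g ≡ 0 at y ∈ {0}; common: ∅.
  x = 1: f ≡ 0 at y ∈ ∅; g ≡ 0 at y ∈ {4}; common: ∅.
  x = 2: f ≡ 0 at y ∈ {8, 10}; g ≡ 0 at y ∈ {8}; common: {8}.
  x = 3: f ≡ 0 at y ∈ ∅; g ≡ 0 at y ∈ {1}; common: ∅.
  x = 4: f ≡ 0 at y ∈ {1, 8}; g ≡ 0 at y ∈ {5}; common: ∅.
  x = 5: f ≡ 0 at y ∈ {1, 9}; g ≡ 0 at y ∈ {9}; common: {9}.
  x = 6: f ≡ 0 at y ∈ ∅; g ≡ 0 at y ∈ {2}; common: ∅.
  x = 7: f ≡ 0 at y ∈ ∅; g ≡ 0 at y ∈ {6}; common: ∅.
  x = 8: f ≡ 0 at y ∈ ∅; g ≡ 0 at y ∈ {10}; common: ∅.
  x = 9: f ≡ 0 at y ∈ ∅; g ≡ 0 at y ∈ {3}; common: ∅.
  x = 10: f ≡ 0 at y ∈ {6, 9}; g ≡ 0 at y ∈ {7}; common: ∅.
Collecting: common zeros = {(2, 8), (5, 9)}, so the count is 2.
Comparison with the Bézout bound: 2 ≤ 2 = deg(f)·deg(g), as expected for curves with no common component (the bound is attained).


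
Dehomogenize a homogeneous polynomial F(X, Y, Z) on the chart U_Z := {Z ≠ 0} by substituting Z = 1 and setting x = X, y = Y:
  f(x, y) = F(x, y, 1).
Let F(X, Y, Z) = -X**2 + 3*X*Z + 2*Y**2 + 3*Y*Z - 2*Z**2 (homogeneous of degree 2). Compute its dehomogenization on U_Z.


f(x, y) = -x**2 + 3*x + 2*y**2 + 3*y - 2

On U_Z we set Z = 1. Each monomial c·X^i·Y^j·Z^k in F becomes c·x^i·y^j·1^k = c·x^i·y^j.
Substituting Z = 1: F(X, Y, 1) = -x**2 + 3*x + 2*y**2 + 3*y - 2.
Note: deg(f) ≤ deg(F) = 2; strict inequality happens when F is divisible by Z (lost terms).


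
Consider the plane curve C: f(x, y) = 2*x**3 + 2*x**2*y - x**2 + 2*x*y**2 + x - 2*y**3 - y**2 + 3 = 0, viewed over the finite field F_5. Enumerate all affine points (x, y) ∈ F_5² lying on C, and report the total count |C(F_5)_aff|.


Affine F_5-points: {(0, 1), (0, 3), (1, 0), (3, 4), (4, 2)}; count = 5.

For each of the 25 pairs (x, y) ∈ F_5², evaluate f(x, y) mod 5. Record the zeros.
  x = 0: [0↦3, 1↦0, 2↦3, 3↦0, 4↦4]  zeros at y ∈ {1, 3}
  x = 1: [0↦0, 1↦1, 2↦2, 3↦1, 4↦1]  zeros at y ∈ {0}
  x = 2: [0↦2, 1↦1, 2↦4, 3↦4, 4↦4]  zeros at y ∈ ∅
  x = 3: [0↦1, 1↦2, 2↦1, 3↦1, 4↦0]  zeros at y ∈ {4}
  x = 4: [0↦4, 1↦1, 2↦0, 3↦4, 4↦1]  zeros at y ∈ {2}
Collecting zeros: affine points = {(0, 1), (0, 3), (1, 0), (3, 4), (4, 2)}.
Total count |C(F_5)_aff| = 5.


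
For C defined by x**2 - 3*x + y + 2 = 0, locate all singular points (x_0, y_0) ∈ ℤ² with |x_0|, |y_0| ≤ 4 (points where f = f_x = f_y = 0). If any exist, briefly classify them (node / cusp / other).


No singular points in the scanned grid; C is smooth there.

Compute partial derivatives:
  f_x = 2*x - 3.
  f_y = 1.
f_y = 1 is a nonzero constant, so f_y never vanishes: no point (x, y) can satisfy f = f_x = f_y = 0. In particular no (x, y) ∈ {−4, ..., 4}² is singular; the curve is smooth.


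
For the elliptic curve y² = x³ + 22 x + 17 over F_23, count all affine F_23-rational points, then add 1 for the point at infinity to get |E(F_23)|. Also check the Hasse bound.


Affine points = {(2, 0), (3, 8), (3, 15), (4, 10), (4, 13), (7, 10), (7, 13), (9, 1), (9, 22), (10, 8), (10, 15), (11, 7), (11, 16), (12, 10), (12, 13), (13, 4), (13, 19), (16, 7), (16, 16), (18, 9), (18, 14), (19, 7), (19, 16), (20, 4), (20, 19)}; affine count = 25; |E(F_23)| = 26.

Discriminant check: Δ ∝ 4a³ + 27b² = 4·22³ + 27·17² = 4·10648 + 27·289 ≡ 2 (mod 23). Nonzero ⇒ E is nonsingular.
For each x ∈ F_23, compute rhs = x³ + 22·x + 17 mod 23, then count y ∈ F_23 with y² ≡ rhs.
  x = 0: rhs = 17, matching y values: none (0 points).
  x = 1: rhs = 17, matching y values: none (0 points).
  x = 2: rhs = 0, matching y values: 0 (1 points).
  x = 3: rhs = 18, matching y values: 8, 15 (2 points).
  x = 4: rhs = 8, matching y values: 10, 13 (2 points).
  x = 5: rhs = 22, matching y values: none (0 points).
  x = 6: rhs = 20, matching y values: none (0 points).
  x = 7: rhs = 8, matching y values: 10, 13 (2 points).
  x = 8: rhs = 15, matching y values: none (0 points).
  x = 9: rhs = 1, matching y values: 1, 22 (2 points).
  x = 10: rhs = 18, matching y values: 8, 15 (2 points).
  x = 11: rhs = 3, matching y values: 7, 16 (2 points).
  x = 12: rhs = 8, matching y values: 10, 13 (2 points).
  x = 13: rhs = 16, matching y values: 4, 19 (2 points).
  x = 14: rhs = 10, matching y values: none (0 points).
  x = 15: rhs = 19, matching y values: none (0 points).
  x = 16: rhs = 3, matching y values: 7, 16 (2 points).
  x = 17: rhs = 14, matching y values: none (0 points).
  x = 18: rhs = 12, matching y values: 9, 14 (2 points).
  x = 19: rhs = 3, matching y values: 7, 16 (2 points).
  x = 20: rhs = 16, matching y values: 4, 19 (2 points).
  x = 21: rhs = 11, matching y values: none (0 points).
  x = 22: rhs = 17, matching y values: none (0 points).
Total affine count: 25.
Full point count |E(F_23)| = 25 + 1 = 26.
Hasse bound: |26 − (23+1)| = |2| = 2 ≤ 2√23 ≈ 9.5917 ✓.


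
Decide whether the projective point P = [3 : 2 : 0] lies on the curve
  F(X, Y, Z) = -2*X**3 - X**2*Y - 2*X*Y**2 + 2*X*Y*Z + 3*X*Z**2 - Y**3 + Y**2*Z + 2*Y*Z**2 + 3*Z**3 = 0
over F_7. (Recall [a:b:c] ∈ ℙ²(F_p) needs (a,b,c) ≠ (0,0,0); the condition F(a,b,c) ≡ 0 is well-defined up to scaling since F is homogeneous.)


F(3,2,0) ≡ 1 (mod 7); P is NOT on the curve.

Evaluate F(3, 2, 0) term-by-term (mod 7).
  -2*X**3 ↦ -2·27·1·1 = -54
  -X**2*Y ↦ -1·9·2·1 = -18
  -2*X*Y**2 ↦ -2·3·4·1 = -24
  2*X*Y*Z ↦ 2·3·2·0 = 0
  3*X*Z**2 ↦ 3·3·1·0 = 0
  -Y**3 ↦ -1·1·8·1 = -8
  Y**2*Z ↦ 1·1·4·0 = 0
  2*Y*Z**2 ↦ 2·1·2·0 = 0
  3*Z**3 ↦ 3·1·1·0 = 0
Sum: F(3, 2, 0) = (-54) + (-18) + (-24) + (0) + (0) + (-8) + (0) + (0) + (0) = -104.
Reducing mod 7: -104 ≡ 1 (mod 7).
Since F(a, b, c) ≡ 1 ≠ 0 (mod 7), P does NOT lie on the curve.


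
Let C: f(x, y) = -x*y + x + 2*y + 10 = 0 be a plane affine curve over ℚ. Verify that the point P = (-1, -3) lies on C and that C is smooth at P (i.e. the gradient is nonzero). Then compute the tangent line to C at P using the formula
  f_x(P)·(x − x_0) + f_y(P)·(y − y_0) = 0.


Tangent line at P: 4*x + 3*y + 13 = 0.

Step 1: f(-1, -3) = 0, so P lies on C.
Step 2: partial derivatives
  f_x(x, y) = 1 - y, f_y(x, y) = 2 - x.
  f_x(P) = 4, f_y(P) = 3 (gradient nonzero, so P is smooth).
Step 3: tangent line at P: 4·(x − -1) + 3·(y − -3) = 0.
Expanding: 4*x + 3*y + 13 = 0.


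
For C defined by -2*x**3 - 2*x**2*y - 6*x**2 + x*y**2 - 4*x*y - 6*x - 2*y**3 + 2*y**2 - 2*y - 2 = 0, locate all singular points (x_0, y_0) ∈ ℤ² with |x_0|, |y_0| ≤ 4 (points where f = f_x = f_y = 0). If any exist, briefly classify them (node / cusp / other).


Singular points: {(-1, 0)}; classification: cusp.

Compute partial derivatives:
  f_x = -6*x**2 - 4*x*y - 12*x + y**2 - 4*y - 6.
  f_y = -2*x**2 + 2*x*y - 4*x - 6*y**2 + 4*y - 2.
Scan x_0 ∈ {−4, ..., 4}. For each x_0, f_y(x_0, y) is a polynomial in y; find its integer roots y ∈ {−4, ..., 4}, then test f_x and f at those candidates.
  x = -4: f_y(-4, y) = -6*y**2 - 4*y - 18; no integer root y with |y| ≤ 4.
  x = -3: f_y(-3, y) = -6*y**2 - 2*y - 8; no integer root y with |y| ≤ 4.
  x = -2: f_y(-2, y) = -6*y**2 - 2; no integer root y with |y| ≤ 4.
  x = -1: f_y(-1, y) = -6*y**2 + 2*y; vanishes at y ∈ {0}. (-1, 0): f_x = 0, f = 0 — SINGULAR.
  x = 0: f_y(0, y) = -6*y**2 + 4*y - 2; no integer root y with |y| ≤ 4.
  x = 1: f_y(1, y) = -6*y**2 + 6*y - 8; no integer root y with |y| ≤ 4.
  x = 2: f_y(2, y) = -6*y**2 + 8*y - 18; no integer root y with |y| ≤ 4.
  x = 3: f_y(3, y) = -6*y**2 + 10*y - 32; no integer root y with |y| ≤ 4.
  x = 4: f_y(4, y) = -6*y**2 + 12*y - 50; no integer root y with |y| ≤ 4.
Only singular point on the grid: (-1, 0).
Classify: substitute x = -1 + u, y = 0 + v and expand: f = -2*u**3 - 2*u**2*v + u*v**2 - 2*v**3 + v**2.
No constant or linear terms (consistent with a singular point). Quadratic part: v**2. Cubic part: -2*u**3 - 2*u**2*v + u*v**2 - 2*v**3.
The quadratic part v**2 is a perfect square, so there is a single (double) tangent line v = 0, i.e. y = 0. Restricting the cubic part to that line (v = 0) leaves -2*u**3 ≠ 0, so f is not divisible by v and the branch is v² ≈ 2*u**3 to lowest order — this is a cusp.
Classification: cusp.


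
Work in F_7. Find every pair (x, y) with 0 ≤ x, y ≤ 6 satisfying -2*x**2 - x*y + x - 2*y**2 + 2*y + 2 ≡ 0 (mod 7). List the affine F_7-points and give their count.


Affine F_7-points: {(1, 1), (1, 3), (3, 4), (3, 6), (5, 3), (5, 6), (6, 1), (6, 4)}; count = 8.

For each of the 49 pairs (x, y) ∈ F_7², evaluate f(x, y) mod 7. Record the zeros.
  x = 0: [0↦2, 1↦2, 2↦5, 3↦4, 4↦6, 5↦4, 6↦5]  zeros at y ∈ ∅
  x = 1: [0↦1, 1↦0, 2↦2, 3↦0, 4↦1, 5↦5, 6↦5]  zeros at y ∈ {1, 3}
  x = 2: [0↦3, 1↦1, 2↦2, 3↦6, 4↦6, 5↦2, 6↦1]  zeros at y ∈ ∅
  x = 3: [0↦1, 1↦5, 2↦5, 3↦1, 4↦0, 5↦2, 6↦0]  zeros at y ∈ {4, 6}
  x = 4: [0↦2, 1↦5, 2↦4, 3↦6, 4↦4, 5↦5, 6↦2]  zeros at y ∈ ∅
  x = 5: [0↦6, 1↦1, 2↦6, 3↦0, 4↦4, 5↦4, 6↦0]  zeros at y ∈ {3, 6}
  x = 6: [0↦6, 1↦0, 2↦4, 3↦4, 4↦0, 5↦6, 6↦1]  zeros at y ∈ {1, 4}
Collecting zeros: affine points = {(1, 1), (1, 3), (3, 4), (3, 6), (5, 3), (5, 6), (6, 1), (6, 4)}.
Total count |C(F_7)_aff| = 8.


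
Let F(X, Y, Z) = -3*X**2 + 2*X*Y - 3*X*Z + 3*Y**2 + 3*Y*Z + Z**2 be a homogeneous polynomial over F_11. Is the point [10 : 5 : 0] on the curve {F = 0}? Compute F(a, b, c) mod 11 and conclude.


F(10,5,0) ≡ 7 (mod 11); P is NOT on the curve.

Evaluate F(10, 5, 0) term-by-term (mod 11).
  -3*X**2 ↦ -3·100·1·1 = -300
  2*X*Y ↦ 2·10·5·1 = 100
  -3*X*Z ↦ -3·10·1·0 = 0
  3*Y**2 ↦ 3·1·25·1 = 75
  3*Y*Z ↦ 3·1·5·0 = 0
  Z**2 ↦ 1·1·1·0 = 0
Sum: F(10, 5, 0) = (-300) + (100) + (0) + (75) + (0) + (0) = -125.
Reducing mod 11: -125 ≡ 7 (mod 11).
Since F(a, b, c) ≡ 7 ≠ 0 (mod 11), P does NOT lie on the curve.


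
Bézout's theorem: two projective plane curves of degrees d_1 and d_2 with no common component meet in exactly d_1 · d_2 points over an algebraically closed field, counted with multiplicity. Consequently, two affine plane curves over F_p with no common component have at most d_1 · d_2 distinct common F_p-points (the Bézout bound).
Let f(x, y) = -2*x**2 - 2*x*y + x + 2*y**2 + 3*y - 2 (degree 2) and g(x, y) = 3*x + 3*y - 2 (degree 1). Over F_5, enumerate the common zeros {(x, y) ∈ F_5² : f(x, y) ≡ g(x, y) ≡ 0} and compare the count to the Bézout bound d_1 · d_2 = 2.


Common zeros: {(4, 0)}; count = 1; Bézout bound = 2.

deg(f) = 2, deg(g) = 1, so Bézout bound = 2.
Scan x ∈ F_5. For each x, list the y ∈ F_5 with f(x, y) ≡ 0 and those with g(x, y) ≡ 0 (mod 5); the common zeros in that column are the intersection.
  x = 0: f ≡ 0 at y ∈ {3}; g ≡ 0 at y ∈ {4}; common: ∅.
  x = 1: f ≡ 0 at y ∈ {1}; g ≡ 0 at y ∈ {3}; common: ∅.
  x = 2: f ≡ 0 at y ∈ {4}; g ≡ 0 at y ∈ {2}; common: ∅.
  x = 3: f ≡ 0 at y ∈ {2}; g ≡ 0 at y ∈ {1}; common: ∅.
  x = 4: f ≡ 0 at y ∈ {0}; g ≡ 0 at y ∈ {0}; common: {0}.
Collecting: common zeros = {(4, 0)}, so the count is 1.
Comparison with the Bézout bound: 1 ≤ 2 = deg(f)·deg(g), as expected for curves with no common component (the affine F_5-count falls short of the bound because intersections may lie at infinity, over extension fields, or carry multiplicity).


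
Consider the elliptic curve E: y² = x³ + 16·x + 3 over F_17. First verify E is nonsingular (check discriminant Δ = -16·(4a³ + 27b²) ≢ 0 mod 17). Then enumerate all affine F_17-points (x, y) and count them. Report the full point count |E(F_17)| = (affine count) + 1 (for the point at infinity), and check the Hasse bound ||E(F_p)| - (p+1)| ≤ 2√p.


Affine points = {(2, 3), (2, 14), (5, 2), (5, 15), (6, 3), (6, 14), (7, 4), (7, 13), (9, 3), (9, 14), (12, 6), (12, 11), (14, 8), (14, 9)}; affine count = 14; |E(F_17)| = 15.

Discriminant check: Δ ∝ 4a³ + 27b² = 4·16³ + 27·3² = 4·4096 + 27·9 ≡ 1 (mod 17). Nonzero ⇒ E is nonsingular.
For each x ∈ F_17, compute rhs = x³ + 16·x + 3 mod 17, then count y ∈ F_17 with y² ≡ rhs.
  x = 0: rhs = 3, matching y values: none (0 points).
  x = 1: rhs = 3, matching y values: none (0 points).
  x = 2: rhs = 9, matching y values: 3, 14 (2 points).
  x = 3: rhs = 10, matching y values: none (0 points).
  x = 4: rhs = 12, matching y values: none (0 points).
  x = 5: rhs = 4, matching y values: 2, 15 (2 points).
  x = 6: rhs = 9, matching y values: 3, 14 (2 points).
  x = 7: rhs = 16, matching y values: 4, 13 (2 points).
  x = 8: rhs = 14, matching y values: none (0 points).
  x = 9: rhs = 9, matching y values: 3, 14 (2 points).
  x = 10: rhs = 7, matching y values: none (0 points).
  x = 11: rhs = 14, matching y values: none (0 points).
  x = 12: rhs = 2, matching y values: 6, 11 (2 points).
  x = 13: rhs = 11, matching y values: none (0 points).
  x = 14: rhs = 13, matching y values: 8, 9 (2 points).
  x = 15: rhs = 14, matching y values: none (0 points).
  x = 16: rhs = 3, matching y values: none (0 points).
Total affine count: 14.
Full point count |E(F_17)| = 14 + 1 = 15.
Hasse bound: |15 − (17+1)| = |-3| = 3 ≤ 2√17 ≈ 8.2462 ✓.


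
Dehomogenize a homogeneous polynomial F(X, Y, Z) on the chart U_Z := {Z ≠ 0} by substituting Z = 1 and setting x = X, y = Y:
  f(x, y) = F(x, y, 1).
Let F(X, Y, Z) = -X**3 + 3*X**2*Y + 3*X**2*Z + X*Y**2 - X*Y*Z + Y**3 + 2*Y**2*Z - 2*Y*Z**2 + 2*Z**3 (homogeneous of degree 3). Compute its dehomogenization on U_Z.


f(x, y) = -x**3 + 3*x**2*y + 3*x**2 + x*y**2 - x*y + y**3 + 2*y**2 - 2*y + 2

On U_Z we set Z = 1. Each monomial c·X^i·Y^j·Z^k in F becomes c·x^i·y^j·1^k = c·x^i·y^j.
Substituting Z = 1: F(X, Y, 1) = -x**3 + 3*x**2*y + 3*x**2 + x*y**2 - x*y + y**3 + 2*y**2 - 2*y + 2.
Note: deg(f) ≤ deg(F) = 3; strict inequality happens when F is divisible by Z (lost terms).


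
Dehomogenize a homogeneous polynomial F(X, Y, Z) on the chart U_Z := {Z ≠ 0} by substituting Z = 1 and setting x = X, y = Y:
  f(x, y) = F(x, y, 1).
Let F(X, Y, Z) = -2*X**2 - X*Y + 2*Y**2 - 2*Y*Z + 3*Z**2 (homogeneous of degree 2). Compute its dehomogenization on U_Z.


f(x, y) = -2*x**2 - x*y + 2*y**2 - 2*y + 3

On U_Z we set Z = 1. Each monomial c·X^i·Y^j·Z^k in F becomes c·x^i·y^j·1^k = c·x^i·y^j.
Substituting Z = 1: F(X, Y, 1) = -2*x**2 - x*y + 2*y**2 - 2*y + 3.
Note: deg(f) ≤ deg(F) = 2; strict inequality happens when F is divisible by Z (lost terms).


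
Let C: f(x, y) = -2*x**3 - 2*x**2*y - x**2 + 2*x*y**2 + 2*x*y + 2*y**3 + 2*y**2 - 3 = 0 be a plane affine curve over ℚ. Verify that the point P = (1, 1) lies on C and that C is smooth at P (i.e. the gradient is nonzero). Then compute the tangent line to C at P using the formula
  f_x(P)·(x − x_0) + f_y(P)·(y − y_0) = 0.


Tangent line at P: -8*x + 14*y - 6 = 0.

Step 1: f(1, 1) = 0, so P lies on C.
Step 2: partial derivatives
  f_x(x, y) = -6*x**2 - 4*x*y - 2*x + 2*y**2 + 2*y, f_y(x, y) = -2*x**2 + 4*x*y + 2*x + 6*y**2 + 4*y.
  f_x(P) = -8, f_y(P) = 14 (gradient nonzero, so P is smooth).
Step 3: tangent line at P: -8·(x − 1) + 14·(y − 1) = 0.
Expanding: -8*x + 14*y - 6 = 0.


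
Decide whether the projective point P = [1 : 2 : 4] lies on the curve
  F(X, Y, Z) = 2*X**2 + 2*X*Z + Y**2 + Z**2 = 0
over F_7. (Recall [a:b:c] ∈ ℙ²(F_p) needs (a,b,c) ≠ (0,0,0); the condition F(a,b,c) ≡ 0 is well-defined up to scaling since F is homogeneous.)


F(1,2,4) ≡ 2 (mod 7); P is NOT on the curve.

Evaluate F(1, 2, 4) term-by-term (mod 7).
  2*X**2 ↦ 2·1·1·1 = 2
  2*X*Z ↦ 2·1·1·4 = 8
  Y**2 ↦ 1·1·4·1 = 4
  Z**2 ↦ 1·1·1·16 = 16
Sum: F(1, 2, 4) = (2) + (8) + (4) + (16) = 30.
Reducing mod 7: 30 ≡ 2 (mod 7).
Since F(a, b, c) ≡ 2 ≠ 0 (mod 7), P does NOT lie on the curve.


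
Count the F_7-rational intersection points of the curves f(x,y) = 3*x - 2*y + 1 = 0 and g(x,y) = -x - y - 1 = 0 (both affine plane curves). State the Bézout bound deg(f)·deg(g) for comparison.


Common zeros: {(5, 1)}; count = 1; Bézout bound = 1.

deg(f) = 1, deg(g) = 1, so Bézout bound = 1.
Scan x ∈ F_7. For each x, list the y ∈ F_7 with f(x, y) ≡ 0 and those with g(x, y) ≡ 0 (mod 7); the common zeros in that column are the intersection.
  x = 0: f ≡ 0 at y ∈ {4}; g ≡ 0 at y ∈ {6}; common: ∅.
  x = 1: f ≡ 0 at y ∈ {2}; g ≡ 0 at y ∈ {5}; common: ∅.
  x = 2: f ≡ 0 at y ∈ {0}; g ≡ 0 at y ∈ {4}; common: ∅.
  x = 3: f ≡ 0 at y ∈ {5}; g ≡ 0 at y ∈ {3}; common: ∅.
  x = 4: f ≡ 0 at y ∈ {3}; g ≡ 0 at y ∈ {2}; common: ∅.
  x = 5: f ≡ 0 at y ∈ {1}; g ≡ 0 at y ∈ {1}; common: {1}.
  x = 6: f ≡ 0 at y ∈ {6}; g ≡ 0 at y ∈ {0}; common: ∅.
Collecting: common zeros = {(5, 1)}, so the count is 1.
Comparison with the Bézout bound: 1 ≤ 1 = deg(f)·deg(g), as expected for curves with no common component (the bound is attained).


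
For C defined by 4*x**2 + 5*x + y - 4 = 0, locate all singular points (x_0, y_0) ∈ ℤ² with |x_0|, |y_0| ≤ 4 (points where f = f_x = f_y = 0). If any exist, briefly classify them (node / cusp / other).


No singular points in the scanned grid; C is smooth there.

Compute partial derivatives:
  f_x = 8*x + 5.
  f_y = 1.
f_y = 1 is a nonzero constant, so f_y never vanishes: no point (x, y) can satisfy f = f_x = f_y = 0. In particular no (x, y) ∈ {−4, ..., 4}² is singular; the curve is smooth.


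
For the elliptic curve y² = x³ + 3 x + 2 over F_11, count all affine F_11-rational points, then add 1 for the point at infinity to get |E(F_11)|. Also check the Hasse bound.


Affine points = {(2, 4), (2, 7), (3, 4), (3, 7), (4, 1), (4, 10), (6, 4), (6, 7), (7, 5), (7, 6), (10, 3), (10, 8)}; affine count = 12; |E(F_11)| = 13.

Discriminant check: Δ ∝ 4a³ + 27b² = 4·3³ + 27·2² = 4·27 + 27·4 ≡ 7 (mod 11). Nonzero ⇒ E is nonsingular.
For each x ∈ F_11, compute rhs = x³ + 3·x + 2 mod 11, then count y ∈ F_11 with y² ≡ rhs.
  x = 0: rhs = 2, matching y values: none (0 points).
  x = 1: rhs = 6, matching y values: none (0 points).
  x = 2: rhs = 5, matching y values: 4, 7 (2 points).
  x = 3: rhs = 5, matching y values: 4, 7 (2 points).
  x = 4: rhs = 1, matching y values: 1, 10 (2 points).
  x = 5: rhs = 10, matching y values: none (0 points).
  x = 6: rhs = 5, matching y values: 4, 7 (2 points).
  x = 7: rhs = 3, matching y values: 5, 6 (2 points).
  x = 8: rhs = 10, matching y values: none (0 points).
  x = 9: rhs = 10, matching y values: none (0 points).
  x = 10: rhs = 9, matching y values: 3, 8 (2 points).
Total affine count: 12.
Full point count |E(F_11)| = 12 + 1 = 13.
Hasse bound: |13 − (11+1)| = |1| = 1 ≤ 2√11 ≈ 6.6332 ✓.


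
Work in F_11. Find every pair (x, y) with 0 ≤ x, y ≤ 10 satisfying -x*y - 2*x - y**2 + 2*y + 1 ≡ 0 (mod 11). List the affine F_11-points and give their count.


Affine F_11-points: {(3, 2), (3, 8), (4, 3), (4, 6), (6, 0), (6, 7), (8, 1), (8, 4), (9, 5), (9, 10)}; count = 10.

For each of the 121 pairs (x, y) ∈ F_11², evaluate f(x, y) mod 11. Record the zeros.
  x = 0: [0↦1, 1↦2, 2↦1, 3↦9, 4↦4, 5↦8, 6↦10, 7↦10, 8↦8, 9↦4, 10↦9]  zeros at y ∈ ∅
  x = 1: [0↦10, 1↦10, 2↦8, 3↦4, 4↦9, 5↦1, 6↦2, 7↦1, 8↦9, 9↦4, 10↦8]  zeros at y ∈ ∅
  x = 2: [0↦8, 1↦7, 2↦4, 3↦10, 4↦3, 5↦5, 6↦5, 7↦3, 8↦10, 9↦4, 10↦7]  zeros at y ∈ ∅
  x = 3: [0↦6, 1↦4, 2↦0, 3↦5, 4↦8, 5↦9, 6↦8, 7↦5, 8↦0, 9↦4, 10↦6]  zeros at y ∈ {2, 8}
  x = 4: [0↦4, 1↦1, 2↦7, 3↦0, 4↦2, 5↦2, 6↦0, 7↦7, 8↦1, 9↦4, 10↦5]  zeros at y ∈ {3, 6}
  x = 5: [0↦2, 1↦9, 2↦3, 3↦6, 4↦7, 5↦6, 6↦3, 7↦9, 8↦2, 9↦4, 10↦4]  zeros at y ∈ ∅
  x = 6: [0↦0, 1↦6, 2↦10, 3↦1, 4↦1, 5↦10, 6↦6, 7↦0, 8↦3, 9↦4, 10↦3]  zeros at y ∈ {0, 7}
  x = 7: [0↦9, 1↦3, 2↦6, 3↦7, 4↦6, 5↦3, 6↦9, 7↦2, 8↦4, 9↦4, 10↦2]  zeros at y ∈ ∅
  x = 8: [0↦7, 1↦0, 2↦2, 3↦2, 4↦0, 5↦7, 6↦1, 7↦4, 8↦5, 9↦4, 10↦1]  zeros at y ∈ {1, 4}
  x = 9: [0↦5, 1↦8, 2↦9, 3↦8, 4↦5, 5↦0, 6↦4, 7↦6, 8↦6, 9↦4, 10↦0]  zeros at y ∈ {5, 10}
  x = 10: [0↦3, 1↦5, 2↦5, 3↦3, 4↦10, 5↦4, 6↦7, 7↦8, 8↦7, 9↦4, 10↦10]  zeros at y ∈ ∅
Collecting zeros: affine points = {(3, 2), (3, 8), (4, 3), (4, 6), (6, 0), (6, 7), (8, 1), (8, 4), (9, 5), (9, 10)}.
Total count |C(F_11)_aff| = 10.


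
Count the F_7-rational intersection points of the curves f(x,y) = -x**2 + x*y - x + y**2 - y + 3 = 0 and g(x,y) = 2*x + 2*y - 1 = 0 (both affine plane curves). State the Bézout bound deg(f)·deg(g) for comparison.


Common zeros: ∅; count = 0; Bézout bound = 2.

deg(f) = 2, deg(g) = 1, so Bézout bound = 2.
Scan x ∈ F_7. For each x, list the y ∈ F_7 with f(x, y) ≡ 0 and those with g(x, y) ≡ 0 (mod 7); the common zeros in that column are the intersection.
  x = 0: f ≡ 0 at y ∈ ∅; g ≡ 0 at y ∈ {4}; common: ∅.
  x = 1: f ≡ 0 at y ∈ ∅; g ≡ 0 at y ∈ {3}; common: ∅.
  x = 2: f ≡ 0 at y ∈ ∅; g ≡ 0 at y ∈ {2}; common: ∅.
  x = 3: f ≡ 0 at y ∈ ∅; g ≡ 0 at y ∈ {1}; common: ∅.
  x = 4: f ≡ 0 at y ∈ {2}; g ≡ 0 at y ∈ {0}; common: ∅.
  x = 5: f ≡ 0 at y ∈ ∅; g ≡ 0 at y ∈ {6}; common: ∅.
  x = 6: f ≡ 0 at y ∈ ∅; g ≡ 0 at y ∈ {5}; common: ∅.
Collecting: common zeros = ∅, so the count is 0.
Comparison with the Bézout bound: 0 ≤ 2 = deg(f)·deg(g), as expected for curves with no common component (the affine F_7-count falls short of the bound because intersections may lie at infinity, over extension fields, or carry multiplicity).
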